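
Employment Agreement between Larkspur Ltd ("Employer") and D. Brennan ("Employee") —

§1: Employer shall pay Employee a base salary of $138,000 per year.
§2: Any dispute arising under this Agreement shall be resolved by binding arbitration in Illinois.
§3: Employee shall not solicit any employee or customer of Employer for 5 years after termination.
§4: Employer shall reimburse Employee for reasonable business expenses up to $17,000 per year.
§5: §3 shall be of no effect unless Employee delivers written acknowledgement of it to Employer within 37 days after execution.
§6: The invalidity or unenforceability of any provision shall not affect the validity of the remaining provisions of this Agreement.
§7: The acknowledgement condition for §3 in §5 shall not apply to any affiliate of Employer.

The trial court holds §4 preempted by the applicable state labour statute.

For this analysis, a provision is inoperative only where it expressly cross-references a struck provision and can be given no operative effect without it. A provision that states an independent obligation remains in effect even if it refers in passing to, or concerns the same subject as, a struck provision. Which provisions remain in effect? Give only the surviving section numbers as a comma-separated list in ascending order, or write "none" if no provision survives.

§4 is struck. No other provision's operative terms depend on §4. §6 is a severability clause and preserves every provision that can still be given independent effect. That leaves §1, §2, §3, §5, §6, and §7 in effect.

1, 2, 3, 5, 6, 7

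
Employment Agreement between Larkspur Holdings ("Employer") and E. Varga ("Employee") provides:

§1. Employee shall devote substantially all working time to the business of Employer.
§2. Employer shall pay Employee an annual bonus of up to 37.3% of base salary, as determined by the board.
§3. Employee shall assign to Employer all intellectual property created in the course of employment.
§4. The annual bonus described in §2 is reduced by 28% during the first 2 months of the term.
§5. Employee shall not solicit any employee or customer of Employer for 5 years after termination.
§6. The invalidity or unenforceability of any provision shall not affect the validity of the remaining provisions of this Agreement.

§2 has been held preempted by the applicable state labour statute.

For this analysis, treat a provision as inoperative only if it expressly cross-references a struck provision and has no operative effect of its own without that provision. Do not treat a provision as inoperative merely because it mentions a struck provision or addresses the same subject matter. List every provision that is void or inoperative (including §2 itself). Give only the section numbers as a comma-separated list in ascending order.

§2 is struck. §4 has no operative effect of its own apart from §2 and is therefore inoperative. §6 is a severability clause and preserves every provision that can still be given independent effect. §1, §3, §5, and §6 remain in effect.

2, 4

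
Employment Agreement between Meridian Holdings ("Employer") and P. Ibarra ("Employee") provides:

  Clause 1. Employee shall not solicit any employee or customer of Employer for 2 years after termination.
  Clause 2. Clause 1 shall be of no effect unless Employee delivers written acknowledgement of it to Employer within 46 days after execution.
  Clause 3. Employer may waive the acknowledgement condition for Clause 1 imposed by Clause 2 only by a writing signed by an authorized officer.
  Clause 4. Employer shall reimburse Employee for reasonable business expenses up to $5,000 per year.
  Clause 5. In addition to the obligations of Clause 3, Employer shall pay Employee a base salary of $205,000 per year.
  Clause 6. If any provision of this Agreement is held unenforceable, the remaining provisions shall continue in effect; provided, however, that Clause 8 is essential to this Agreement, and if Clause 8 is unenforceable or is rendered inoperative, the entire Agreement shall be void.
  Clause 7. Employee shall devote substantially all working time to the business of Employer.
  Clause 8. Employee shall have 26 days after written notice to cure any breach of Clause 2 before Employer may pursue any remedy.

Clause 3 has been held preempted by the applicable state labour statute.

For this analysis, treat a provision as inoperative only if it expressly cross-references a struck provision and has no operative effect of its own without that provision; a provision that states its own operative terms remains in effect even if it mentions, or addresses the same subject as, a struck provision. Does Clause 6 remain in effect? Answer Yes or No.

Yes

Clause 3 is struck. Although Clause 5 refers to Clause 3, its operative terms do not depend on Clause 3, so it remains in effect. Nothing else in the Agreement is defined by reference to Clause 3. Clause 6 makes Clause 8 an essential term, but Clause 8 is unaffected, so the severability proviso in Clause 6 preserves the remaining provisions. Clause 1, Clause 2, Clause 4, Clause 5, Clause 6, Clause 7, and Clause 8 remain in effect. Clause 6 is among the surviving provisions, so the answer is yes.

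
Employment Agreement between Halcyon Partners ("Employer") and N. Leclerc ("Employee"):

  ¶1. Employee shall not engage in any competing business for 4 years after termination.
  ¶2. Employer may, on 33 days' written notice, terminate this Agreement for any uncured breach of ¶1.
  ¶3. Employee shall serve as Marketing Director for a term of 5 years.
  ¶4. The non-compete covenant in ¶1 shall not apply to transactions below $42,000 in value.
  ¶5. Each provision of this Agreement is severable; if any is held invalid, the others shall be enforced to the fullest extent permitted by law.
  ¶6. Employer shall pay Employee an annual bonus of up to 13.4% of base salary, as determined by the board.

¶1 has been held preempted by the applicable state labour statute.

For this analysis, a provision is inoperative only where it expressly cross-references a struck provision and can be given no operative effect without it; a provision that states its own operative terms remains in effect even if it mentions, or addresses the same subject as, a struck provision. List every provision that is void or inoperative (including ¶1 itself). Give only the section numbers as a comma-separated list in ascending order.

¶1 is struck. ¶2 has no operative effect of its own apart from ¶1 and is therefore inoperative. The whole of ¶4 is the carve-out from the non-compete covenant, defined by reference to ¶1, so ¶4 cannot stand once ¶1 is removed. Under the severability clause in ¶5, the remaining provisions continue in force. ¶3, ¶5, and ¶6 remain in effect.

1, 2, 4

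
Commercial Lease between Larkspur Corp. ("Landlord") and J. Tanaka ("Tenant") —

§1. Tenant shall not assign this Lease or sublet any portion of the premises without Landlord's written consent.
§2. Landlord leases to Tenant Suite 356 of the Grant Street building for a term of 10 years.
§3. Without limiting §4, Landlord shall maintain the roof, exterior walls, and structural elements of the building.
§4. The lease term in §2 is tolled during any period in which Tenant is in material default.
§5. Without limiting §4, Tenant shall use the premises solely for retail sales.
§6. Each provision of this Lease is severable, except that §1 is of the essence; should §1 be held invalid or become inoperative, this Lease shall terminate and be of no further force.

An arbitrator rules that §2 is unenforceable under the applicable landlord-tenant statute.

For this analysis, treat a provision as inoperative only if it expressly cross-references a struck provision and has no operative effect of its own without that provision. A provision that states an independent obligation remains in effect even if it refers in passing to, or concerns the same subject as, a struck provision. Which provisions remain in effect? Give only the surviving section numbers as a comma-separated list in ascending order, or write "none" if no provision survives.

§2 is struck. §4 has no operative effect of its own apart from §2 and is therefore inoperative. Although §3 refers to §4, its operative terms do not depend on §4, so it remains in effect. §5 mentions §4 but its own obligation stands independently of §4, so §5 is not affected. §6 makes §1 an essential term, but §1 is unaffected, so the severability proviso in §6 preserves the remaining provisions. §1, §3, §5, and §6 remain in effect.

1, 3, 5, 6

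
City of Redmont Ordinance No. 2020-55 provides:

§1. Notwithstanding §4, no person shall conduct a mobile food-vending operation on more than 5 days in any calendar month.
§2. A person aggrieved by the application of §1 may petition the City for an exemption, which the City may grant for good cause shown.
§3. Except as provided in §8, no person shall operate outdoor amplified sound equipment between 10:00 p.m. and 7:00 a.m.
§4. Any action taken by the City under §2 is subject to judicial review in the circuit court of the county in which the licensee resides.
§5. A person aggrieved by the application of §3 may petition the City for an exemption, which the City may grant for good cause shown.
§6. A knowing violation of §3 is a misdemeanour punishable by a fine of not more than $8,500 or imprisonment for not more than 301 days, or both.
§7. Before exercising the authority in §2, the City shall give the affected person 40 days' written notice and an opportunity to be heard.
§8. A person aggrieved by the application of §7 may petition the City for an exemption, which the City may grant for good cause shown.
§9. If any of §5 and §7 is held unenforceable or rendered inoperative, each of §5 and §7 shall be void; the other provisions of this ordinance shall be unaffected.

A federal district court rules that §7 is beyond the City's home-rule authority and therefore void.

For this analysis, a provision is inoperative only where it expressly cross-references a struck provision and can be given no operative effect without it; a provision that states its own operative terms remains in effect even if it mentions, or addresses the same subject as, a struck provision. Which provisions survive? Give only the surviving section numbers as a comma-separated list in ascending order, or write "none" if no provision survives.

1, 2, 3, 4, 6, 9

§7 is struck. §8 has no operative effect of its own apart from §7 and is therefore inoperative. Although §3 refers to §8, its operative terms do not depend on §8, so it remains in effect. §9 declares §5 and §7 mutually dependent; since one of them has fallen, all of them are of no effect. That brings down §5 as well. The remainder continues in force under §9. The provisions still in force are §1, §2, §3, §4, §6, and §9.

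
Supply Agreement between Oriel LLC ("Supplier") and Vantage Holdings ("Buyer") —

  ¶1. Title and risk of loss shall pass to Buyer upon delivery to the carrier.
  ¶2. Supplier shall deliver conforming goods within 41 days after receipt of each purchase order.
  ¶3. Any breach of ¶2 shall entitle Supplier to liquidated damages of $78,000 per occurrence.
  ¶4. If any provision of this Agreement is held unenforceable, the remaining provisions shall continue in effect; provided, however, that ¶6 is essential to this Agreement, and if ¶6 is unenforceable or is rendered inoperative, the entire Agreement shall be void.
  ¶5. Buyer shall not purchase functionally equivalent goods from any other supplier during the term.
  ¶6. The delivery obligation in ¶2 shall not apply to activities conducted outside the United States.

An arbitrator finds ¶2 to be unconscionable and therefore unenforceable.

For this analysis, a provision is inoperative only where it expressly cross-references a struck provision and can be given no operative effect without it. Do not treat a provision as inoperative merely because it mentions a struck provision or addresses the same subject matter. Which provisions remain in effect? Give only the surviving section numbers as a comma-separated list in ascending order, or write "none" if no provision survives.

¶2 is struck. The whole of ¶3 is the liquidated-damages amount, defined by reference to ¶2, so ¶3 cannot stand once ¶2 is removed. ¶6 operates only by reference to ¶2, so it falls with ¶2. ¶4 makes ¶6 an essential term, and ¶6 has been rendered inoperative by the cascade; under ¶4, the entire Agreement is therefore void. No provision of the Agreement survives.

none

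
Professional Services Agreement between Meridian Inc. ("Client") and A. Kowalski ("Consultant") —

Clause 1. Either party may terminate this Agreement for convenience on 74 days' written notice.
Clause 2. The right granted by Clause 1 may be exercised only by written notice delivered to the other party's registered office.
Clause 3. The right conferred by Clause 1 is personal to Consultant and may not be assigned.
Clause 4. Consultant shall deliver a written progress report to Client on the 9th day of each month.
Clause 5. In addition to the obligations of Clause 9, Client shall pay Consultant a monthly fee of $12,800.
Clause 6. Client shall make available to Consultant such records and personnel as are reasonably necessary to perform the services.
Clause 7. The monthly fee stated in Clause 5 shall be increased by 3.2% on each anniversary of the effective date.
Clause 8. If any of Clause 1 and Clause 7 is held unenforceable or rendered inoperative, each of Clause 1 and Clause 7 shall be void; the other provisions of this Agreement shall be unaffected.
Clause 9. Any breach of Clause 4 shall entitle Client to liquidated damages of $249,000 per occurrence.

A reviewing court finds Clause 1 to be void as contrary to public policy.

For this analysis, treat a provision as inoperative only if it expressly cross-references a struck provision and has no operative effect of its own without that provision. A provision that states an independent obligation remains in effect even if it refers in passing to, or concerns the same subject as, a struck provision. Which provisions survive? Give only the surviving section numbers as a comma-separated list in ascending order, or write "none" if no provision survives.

4, 5, 6, 8, 9

Clause 1 is struck. Clause 2 merely fixes the notice requirement for Clause 1; with Clause 1 gone it has nothing to operate on and falls away. The only function of Clause 3 is the non-assignment of Clause 1, so it cannot stand once Clause 1 is removed. Clause 8 declares Clause 1 and Clause 7 mutually dependent; since one of them has fallen, all of them are of no effect. That brings down Clause 7 as well. The remainder continues in force under Clause 8. The provisions still in force are Clause 4, Clause 5, Clause 6, Clause 8, and Clause 9.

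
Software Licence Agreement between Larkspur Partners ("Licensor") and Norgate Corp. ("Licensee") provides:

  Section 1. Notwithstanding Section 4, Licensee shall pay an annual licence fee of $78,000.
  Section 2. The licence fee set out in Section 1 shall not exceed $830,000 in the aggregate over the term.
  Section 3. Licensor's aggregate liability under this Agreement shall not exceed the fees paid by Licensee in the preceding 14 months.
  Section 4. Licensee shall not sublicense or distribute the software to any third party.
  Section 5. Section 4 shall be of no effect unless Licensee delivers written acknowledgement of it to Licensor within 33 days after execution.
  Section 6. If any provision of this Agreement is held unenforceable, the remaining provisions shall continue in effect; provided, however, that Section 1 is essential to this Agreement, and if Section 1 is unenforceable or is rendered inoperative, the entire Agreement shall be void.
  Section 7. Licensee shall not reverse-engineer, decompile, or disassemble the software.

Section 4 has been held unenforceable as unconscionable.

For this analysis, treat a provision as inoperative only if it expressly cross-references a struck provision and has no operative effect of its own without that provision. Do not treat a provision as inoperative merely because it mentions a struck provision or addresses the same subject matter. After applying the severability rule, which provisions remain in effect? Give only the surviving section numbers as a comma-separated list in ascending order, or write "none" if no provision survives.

Section 4 is struck. Section 5 merely fixes the acknowledgement condition for Section 4; with Section 4 gone it has nothing to operate on and falls away. Although Section 1 refers to Section 4, its operative terms do not depend on Section 4, so it remains in effect. Section 6 makes Section 1 an essential term, but Section 1 is unaffected, so the severability proviso in Section 6 preserves the remaining provisions. Section 1, Section 2, Section 3, Section 6, and Section 7 remain in effect.

1, 2, 3, 6, 7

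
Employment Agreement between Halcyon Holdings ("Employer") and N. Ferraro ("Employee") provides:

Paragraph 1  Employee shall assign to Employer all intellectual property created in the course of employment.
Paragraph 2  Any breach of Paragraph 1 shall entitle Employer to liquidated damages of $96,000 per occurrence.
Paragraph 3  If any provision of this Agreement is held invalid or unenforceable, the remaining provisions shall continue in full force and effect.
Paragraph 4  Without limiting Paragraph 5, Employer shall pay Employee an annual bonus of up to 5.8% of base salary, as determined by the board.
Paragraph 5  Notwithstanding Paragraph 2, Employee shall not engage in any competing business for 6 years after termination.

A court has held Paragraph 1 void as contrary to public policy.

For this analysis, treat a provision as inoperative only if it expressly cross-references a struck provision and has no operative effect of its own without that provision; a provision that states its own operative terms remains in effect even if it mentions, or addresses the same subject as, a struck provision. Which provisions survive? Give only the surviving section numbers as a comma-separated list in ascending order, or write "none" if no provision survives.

Paragraph 1 is struck. Paragraph 2 operates only by reference to Paragraph 1, so it falls with Paragraph 1. Paragraph 5 mentions Paragraph 2 but its own obligation stands independently of Paragraph 2, so Paragraph 5 is not affected. Under the severability clause in Paragraph 3, the remaining provisions continue in force. The provisions still in force are Paragraph 3, Paragraph 4, and Paragraph 5.

3, 4, 5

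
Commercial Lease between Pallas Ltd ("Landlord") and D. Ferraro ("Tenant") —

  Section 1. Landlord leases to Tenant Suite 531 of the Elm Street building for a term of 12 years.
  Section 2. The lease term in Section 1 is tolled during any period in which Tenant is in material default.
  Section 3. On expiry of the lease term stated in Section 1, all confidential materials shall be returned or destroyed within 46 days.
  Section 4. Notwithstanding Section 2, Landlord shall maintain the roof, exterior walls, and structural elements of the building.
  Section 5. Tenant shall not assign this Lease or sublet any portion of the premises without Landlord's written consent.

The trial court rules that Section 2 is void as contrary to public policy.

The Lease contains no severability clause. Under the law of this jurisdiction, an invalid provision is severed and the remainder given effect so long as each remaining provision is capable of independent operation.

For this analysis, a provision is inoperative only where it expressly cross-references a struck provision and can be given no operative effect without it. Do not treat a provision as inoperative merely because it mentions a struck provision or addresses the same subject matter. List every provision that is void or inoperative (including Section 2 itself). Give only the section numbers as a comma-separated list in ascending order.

Section 2 is struck. Section 4 mentions Section 2 but its own obligation stands independently of Section 2, so Section 4 is not affected. No other provision's operative terms depend on Section 2. Under the stated default rule, only provisions that cannot operate independently fall away; the rest are enforced. Section 1, Section 3, Section 4, and Section 5 remain in effect.

2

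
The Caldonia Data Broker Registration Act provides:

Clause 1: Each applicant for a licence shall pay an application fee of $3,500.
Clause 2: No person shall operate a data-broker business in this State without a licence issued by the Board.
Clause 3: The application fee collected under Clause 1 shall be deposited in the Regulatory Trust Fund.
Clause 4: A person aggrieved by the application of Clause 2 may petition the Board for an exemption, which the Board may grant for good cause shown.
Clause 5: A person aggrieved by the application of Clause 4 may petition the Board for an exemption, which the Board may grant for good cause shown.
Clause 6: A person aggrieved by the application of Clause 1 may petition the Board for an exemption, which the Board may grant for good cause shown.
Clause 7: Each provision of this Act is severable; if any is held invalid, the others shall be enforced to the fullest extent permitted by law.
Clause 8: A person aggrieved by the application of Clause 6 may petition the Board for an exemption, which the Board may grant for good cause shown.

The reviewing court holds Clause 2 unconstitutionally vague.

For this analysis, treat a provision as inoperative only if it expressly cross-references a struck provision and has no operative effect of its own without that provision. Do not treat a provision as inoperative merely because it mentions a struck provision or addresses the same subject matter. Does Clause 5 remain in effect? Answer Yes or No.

Clause 2 is struck. Clause 4 has no operative effect of its own apart from Clause 2 and is therefore inoperative. Clause 5 has no operative effect of its own apart from Clause 4 and is therefore inoperative. Under the severability clause in Clause 7, the remaining provisions continue in force. That leaves Clause 1, Clause 3, Clause 6, Clause 7, and Clause 8 in effect. Clause 5 is among the inoperative provisions, so the answer is no.

No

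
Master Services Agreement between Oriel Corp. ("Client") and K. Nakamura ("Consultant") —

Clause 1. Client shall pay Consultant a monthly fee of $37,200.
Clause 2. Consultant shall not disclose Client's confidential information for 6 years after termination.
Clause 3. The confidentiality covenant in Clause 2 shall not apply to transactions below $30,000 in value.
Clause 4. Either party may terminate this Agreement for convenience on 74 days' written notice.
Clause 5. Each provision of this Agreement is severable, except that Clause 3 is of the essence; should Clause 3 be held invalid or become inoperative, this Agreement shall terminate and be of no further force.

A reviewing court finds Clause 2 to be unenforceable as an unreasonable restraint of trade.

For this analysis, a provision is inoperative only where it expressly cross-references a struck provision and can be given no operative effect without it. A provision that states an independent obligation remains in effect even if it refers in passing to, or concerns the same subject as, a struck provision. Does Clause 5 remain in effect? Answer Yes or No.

Clause 2 is struck. Clause 3 does nothing except set the carve-out from the confidentiality covenant by reference to Clause 2; with Clause 2 gone it has no independent effect and is inoperative. Clause 5 makes Clause 3 an essential term, and Clause 3 has been rendered inoperative by the cascade; under Clause 5, the entire Agreement is therefore void. No provision of the Agreement survives. Clause 5 is among the inoperative provisions, so the answer is no.

No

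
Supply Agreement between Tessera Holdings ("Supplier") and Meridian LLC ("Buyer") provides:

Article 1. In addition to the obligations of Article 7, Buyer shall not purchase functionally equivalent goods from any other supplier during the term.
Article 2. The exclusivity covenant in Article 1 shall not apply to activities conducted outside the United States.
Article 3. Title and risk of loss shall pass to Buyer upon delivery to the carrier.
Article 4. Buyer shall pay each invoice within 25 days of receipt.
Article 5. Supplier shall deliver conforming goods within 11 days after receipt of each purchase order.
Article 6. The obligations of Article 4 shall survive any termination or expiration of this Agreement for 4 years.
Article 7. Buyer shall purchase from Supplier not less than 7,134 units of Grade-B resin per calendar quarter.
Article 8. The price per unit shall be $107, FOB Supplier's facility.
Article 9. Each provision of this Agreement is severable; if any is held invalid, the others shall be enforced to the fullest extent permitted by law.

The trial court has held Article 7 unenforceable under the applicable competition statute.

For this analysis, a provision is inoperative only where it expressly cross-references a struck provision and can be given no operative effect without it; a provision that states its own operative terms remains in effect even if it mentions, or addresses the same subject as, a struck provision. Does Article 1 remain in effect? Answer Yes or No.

Article 7 is struck. Although Article 1 refers to Article 7, its operative terms do not depend on Article 7, so it remains in effect. Nothing else in the Agreement is defined by reference to Article 7. Under the severability clause in Article 9, the remaining provisions continue in force. Article 1, Article 2, Article 3, Article 4, Article 5, Article 6, Article 8, and Article 9 remain in effect. Article 1 is among the surviving provisions, so the answer is yes.

Yes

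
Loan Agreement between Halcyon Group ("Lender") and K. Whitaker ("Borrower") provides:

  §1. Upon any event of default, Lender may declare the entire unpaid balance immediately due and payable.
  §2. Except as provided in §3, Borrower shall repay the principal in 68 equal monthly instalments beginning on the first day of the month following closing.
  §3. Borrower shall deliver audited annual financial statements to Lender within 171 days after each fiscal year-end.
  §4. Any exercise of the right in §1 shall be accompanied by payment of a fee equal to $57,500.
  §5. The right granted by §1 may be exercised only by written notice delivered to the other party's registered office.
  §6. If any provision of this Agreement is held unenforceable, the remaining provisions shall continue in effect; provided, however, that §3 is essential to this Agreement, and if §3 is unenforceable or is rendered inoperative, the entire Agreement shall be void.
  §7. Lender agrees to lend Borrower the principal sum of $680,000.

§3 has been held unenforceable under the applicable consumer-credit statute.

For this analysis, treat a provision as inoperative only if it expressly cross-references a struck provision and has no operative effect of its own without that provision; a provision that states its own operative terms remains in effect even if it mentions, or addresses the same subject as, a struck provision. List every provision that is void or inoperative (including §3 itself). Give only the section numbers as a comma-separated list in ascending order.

1, 2, 3, 4, 5, 6, 7

§3 is struck. No other provision's operative terms depend on §3. §6 makes §3 an essential term, and §3 is the provision held invalid; under §6, the entire Agreement is therefore void. No provision of the Agreement survives.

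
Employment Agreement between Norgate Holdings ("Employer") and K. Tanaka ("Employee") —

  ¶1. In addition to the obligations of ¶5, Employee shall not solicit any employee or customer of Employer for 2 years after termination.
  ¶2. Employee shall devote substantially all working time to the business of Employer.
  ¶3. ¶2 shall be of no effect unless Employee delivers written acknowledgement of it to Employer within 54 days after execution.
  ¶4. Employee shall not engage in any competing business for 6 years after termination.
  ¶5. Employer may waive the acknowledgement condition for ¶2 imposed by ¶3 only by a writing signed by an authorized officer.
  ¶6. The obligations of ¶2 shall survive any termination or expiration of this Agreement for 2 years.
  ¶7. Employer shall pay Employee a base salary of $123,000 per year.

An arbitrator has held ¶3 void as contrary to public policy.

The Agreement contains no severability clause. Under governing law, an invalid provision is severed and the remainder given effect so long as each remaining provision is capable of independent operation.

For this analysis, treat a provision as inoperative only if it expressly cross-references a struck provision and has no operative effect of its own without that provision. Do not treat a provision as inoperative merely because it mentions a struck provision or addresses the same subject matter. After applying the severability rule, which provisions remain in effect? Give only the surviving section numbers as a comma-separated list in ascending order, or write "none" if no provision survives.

1, 2, 4, 6, 7

¶3 is struck. ¶5 operates only by reference to ¶3, so it falls with ¶3. Although ¶1 refers to ¶5, its operative terms do not depend on ¶5, so it remains in effect. With no severability clause, the stated default rule severs what cannot stand and enforces each remaining provision that can operate on its own. ¶1, ¶2, ¶4, ¶6, and ¶7 remain in effect.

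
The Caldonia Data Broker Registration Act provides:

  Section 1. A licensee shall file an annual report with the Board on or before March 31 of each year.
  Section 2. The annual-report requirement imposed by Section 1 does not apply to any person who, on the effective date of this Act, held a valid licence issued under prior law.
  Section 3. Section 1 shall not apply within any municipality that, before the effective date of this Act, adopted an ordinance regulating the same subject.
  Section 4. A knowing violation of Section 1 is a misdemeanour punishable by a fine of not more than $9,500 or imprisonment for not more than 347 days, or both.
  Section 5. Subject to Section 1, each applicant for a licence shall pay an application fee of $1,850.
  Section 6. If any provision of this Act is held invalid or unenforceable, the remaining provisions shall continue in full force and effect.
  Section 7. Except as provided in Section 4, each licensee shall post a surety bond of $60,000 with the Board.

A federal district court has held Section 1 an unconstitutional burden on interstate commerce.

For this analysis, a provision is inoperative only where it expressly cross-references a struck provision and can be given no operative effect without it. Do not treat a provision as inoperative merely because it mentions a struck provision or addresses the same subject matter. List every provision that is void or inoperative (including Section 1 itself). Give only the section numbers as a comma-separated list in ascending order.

1, 2, 3, 4

Section 1 is struck. The only function of Section 2 is the grandfather exemption from Section 1, so it cannot stand once Section 1 is removed. Section 3 merely fixes the local-preemption carve-out from Section 1; with Section 1 gone it has nothing to operate on and falls away. Section 4 merely fixes the criminal penalty for violating Section 1; with Section 1 gone it has nothing to operate on and falls away. Although Section 7 refers to Section 4, its operative terms do not depend on Section 4, so it remains in effect. Section 5 mentions Section 1 but its own obligation stands independently of Section 1, so Section 5 is not affected. Section 6 is a severability clause and preserves every provision that can still be given independent effect. The provisions still in force are Section 5, Section 6, and Section 7.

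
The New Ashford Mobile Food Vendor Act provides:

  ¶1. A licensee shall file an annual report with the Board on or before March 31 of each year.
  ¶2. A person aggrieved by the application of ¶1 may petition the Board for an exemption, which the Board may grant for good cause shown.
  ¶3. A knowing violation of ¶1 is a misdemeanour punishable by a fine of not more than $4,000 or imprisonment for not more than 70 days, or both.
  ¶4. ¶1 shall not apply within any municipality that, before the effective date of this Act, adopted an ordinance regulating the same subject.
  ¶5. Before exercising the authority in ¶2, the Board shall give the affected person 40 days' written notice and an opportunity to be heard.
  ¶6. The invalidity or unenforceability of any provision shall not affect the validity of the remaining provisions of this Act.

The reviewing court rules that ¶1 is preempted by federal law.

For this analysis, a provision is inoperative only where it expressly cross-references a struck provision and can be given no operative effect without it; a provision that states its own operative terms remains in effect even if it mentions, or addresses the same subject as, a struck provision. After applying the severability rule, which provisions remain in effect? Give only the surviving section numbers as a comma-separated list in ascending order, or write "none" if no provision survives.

6

¶1 is struck. ¶2 merely fixes the exemption procedure for ¶1; with ¶1 gone it has nothing to operate on and falls away. The only function of ¶3 is the criminal penalty for violating ¶1, so it cannot stand once ¶1 is removed. ¶4 has no operative effect of its own apart from ¶1 and is therefore inoperative. ¶5 operates only by reference to ¶2, so it falls with ¶2. ¶6 is a severability clause and preserves every provision that can still be given independent effect. Only ¶6 remains in effect.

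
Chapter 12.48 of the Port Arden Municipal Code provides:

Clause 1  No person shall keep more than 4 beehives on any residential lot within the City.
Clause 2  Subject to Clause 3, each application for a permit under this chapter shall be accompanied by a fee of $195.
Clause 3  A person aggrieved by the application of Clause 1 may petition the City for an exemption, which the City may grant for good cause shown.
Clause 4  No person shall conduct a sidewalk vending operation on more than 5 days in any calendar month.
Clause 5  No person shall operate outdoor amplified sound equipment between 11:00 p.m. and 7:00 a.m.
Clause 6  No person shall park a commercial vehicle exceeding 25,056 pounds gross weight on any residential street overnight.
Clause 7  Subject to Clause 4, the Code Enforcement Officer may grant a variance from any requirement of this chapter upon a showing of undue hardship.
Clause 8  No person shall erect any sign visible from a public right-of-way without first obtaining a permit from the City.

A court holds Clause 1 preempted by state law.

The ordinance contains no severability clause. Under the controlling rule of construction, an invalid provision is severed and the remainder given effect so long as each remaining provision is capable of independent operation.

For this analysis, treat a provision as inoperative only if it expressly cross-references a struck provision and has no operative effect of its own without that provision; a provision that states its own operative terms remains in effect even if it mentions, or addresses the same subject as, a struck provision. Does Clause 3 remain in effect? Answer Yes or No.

Clause 1 is struck. Clause 3 merely fixes the exemption procedure for Clause 1; with Clause 1 gone it has nothing to operate on and falls away. Clause 2 mentions Clause 3 but its own obligation stands independently of Clause 3, so Clause 2 is not affected. Under the stated default rule, only provisions that cannot operate independently fall away; the rest are enforced. That leaves Clause 2, Clause 4, Clause 5, Clause 6, Clause 7, and Clause 8 in effect. Clause 3 is among the inoperative provisions, so the answer is no.

No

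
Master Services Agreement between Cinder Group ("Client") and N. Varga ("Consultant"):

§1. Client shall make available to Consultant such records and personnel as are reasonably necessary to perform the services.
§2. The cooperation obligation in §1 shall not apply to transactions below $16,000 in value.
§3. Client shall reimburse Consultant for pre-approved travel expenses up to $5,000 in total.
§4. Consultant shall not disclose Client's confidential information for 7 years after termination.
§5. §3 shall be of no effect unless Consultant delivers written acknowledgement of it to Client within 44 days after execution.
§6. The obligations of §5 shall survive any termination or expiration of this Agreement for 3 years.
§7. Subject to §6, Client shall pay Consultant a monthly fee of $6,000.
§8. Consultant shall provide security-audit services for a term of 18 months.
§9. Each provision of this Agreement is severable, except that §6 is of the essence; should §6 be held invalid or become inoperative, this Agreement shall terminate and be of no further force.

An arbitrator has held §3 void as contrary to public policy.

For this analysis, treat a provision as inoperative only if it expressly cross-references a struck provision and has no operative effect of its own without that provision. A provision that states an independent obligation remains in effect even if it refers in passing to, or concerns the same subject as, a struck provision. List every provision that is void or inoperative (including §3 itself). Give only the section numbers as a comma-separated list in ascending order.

1, 2, 3, 4, 5, 6, 7, 8, 9

§3 is struck. The only function of §5 is the acknowledgement condition for §3, so it cannot stand once §3 is removed. §6 has no operative effect of its own apart from §5 and is therefore inoperative. §9 makes §6 an essential term, and §6 has been rendered inoperative by the cascade; under §9, the entire Agreement is therefore void. No provision of the Agreement survives.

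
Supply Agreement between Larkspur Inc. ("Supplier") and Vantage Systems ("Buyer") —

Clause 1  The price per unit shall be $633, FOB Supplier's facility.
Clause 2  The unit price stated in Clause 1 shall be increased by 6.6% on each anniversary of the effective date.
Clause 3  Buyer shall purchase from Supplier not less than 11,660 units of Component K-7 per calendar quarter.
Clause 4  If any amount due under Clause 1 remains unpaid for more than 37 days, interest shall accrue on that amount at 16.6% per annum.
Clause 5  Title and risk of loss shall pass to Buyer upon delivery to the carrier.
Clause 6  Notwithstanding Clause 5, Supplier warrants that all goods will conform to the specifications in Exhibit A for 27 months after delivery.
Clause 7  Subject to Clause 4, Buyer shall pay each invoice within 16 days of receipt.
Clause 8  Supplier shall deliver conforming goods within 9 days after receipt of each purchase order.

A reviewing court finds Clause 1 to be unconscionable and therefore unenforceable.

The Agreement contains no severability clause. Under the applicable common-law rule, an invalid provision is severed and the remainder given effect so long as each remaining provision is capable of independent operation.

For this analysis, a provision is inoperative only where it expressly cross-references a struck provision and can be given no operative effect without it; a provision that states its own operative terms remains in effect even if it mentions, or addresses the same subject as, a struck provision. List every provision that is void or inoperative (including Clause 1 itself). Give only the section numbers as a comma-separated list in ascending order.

Clause 1 is struck. Clause 2 has no operative effect of its own apart from Clause 1 and is therefore inoperative. Clause 4 does nothing except set the default interest on the unit price by reference to Clause 1; with Clause 1 gone it has no independent effect and is inoperative. Although Clause 7 refers to Clause 4, its operative terms do not depend on Clause 4, so it remains in effect. With no severability clause, the stated default rule severs what cannot stand and enforces each remaining provision that can operate on its own. The provisions still in force are Clause 3, Clause 5, Clause 6, Clause 7, and Clause 8.

1, 2, 4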